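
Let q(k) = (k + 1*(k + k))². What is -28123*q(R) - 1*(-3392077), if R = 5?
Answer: -2935598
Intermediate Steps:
q(k) = 9*k² (q(k) = (k + 1*(2*k))² = (k + 2*k)² = (3*k)² = 9*k²)
-28123*q(R) - 1*(-3392077) = -253107*5² - 1*(-3392077) = -253107*25 + 3392077 = -28123*225 + 3392077 = -6327675 + 3392077 = -2935598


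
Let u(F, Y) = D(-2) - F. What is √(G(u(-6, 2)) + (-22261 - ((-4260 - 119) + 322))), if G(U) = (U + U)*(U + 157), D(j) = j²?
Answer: 4*I*√929 ≈ 121.92*I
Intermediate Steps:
u(F, Y) = 4 - F (u(F, Y) = (-2)² - F = 4 - F)
G(U) = 2*U*(157 + U) (G(U) = (2*U)*(157 + U) = 2*U*(157 + U))
√(G(u(-6, 2)) + (-22261 - ((-4260 - 119) + 322))) = √(2*(4 - 1*(-6))*(157 + (4 - 1*(-6))) + (-22261 - ((-4260 - 119) + 322))) = √(2*(4 + 6)*(157 + (4 + 6)) + (-22261 - (-4379 + 322))) = √(2*10*(157 + 10) + (-22261 - 1*(-4057))) = √(2*10*167 + (-22261 + 4057)) = √(3340 - 18204) = √(-14864) = 4*I*√929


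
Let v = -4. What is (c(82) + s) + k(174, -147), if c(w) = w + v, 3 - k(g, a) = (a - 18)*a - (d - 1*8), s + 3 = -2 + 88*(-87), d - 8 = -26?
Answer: -31861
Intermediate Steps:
d = -18 (d = 8 - 26 = -18)
s = -7661 (s = -3 + (-2 + 88*(-87)) = -3 + (-2 - 7656) = -3 - 7658 = -7661)
k(g, a) = -23 - a*(-18 + a) (k(g, a) = 3 - ((a - 18)*a - (-18 - 1*8)) = 3 - ((-18 + a)*a - (-18 - 8)) = 3 - (a*(-18 + a) - 1*(-26)) = 3 - (a*(-18 + a) + 26) = 3 - (26 + a*(-18 + a)) = 3 + (-26 - a*(-18 + a)) = -23 - a*(-18 + a))
c(w) = -4 + w (c(w) = w - 4 = -4 + w)
(c(82) + s) + k(174, -147) = ((-4 + 82) - 7661) + (-23 - 1*(-147)² + 18*(-147)) = (78 - 7661) + (-23 - 1*21609 - 2646) = -7583 + (-23 - 21609 - 2646) = -7583 - 24278 = -31861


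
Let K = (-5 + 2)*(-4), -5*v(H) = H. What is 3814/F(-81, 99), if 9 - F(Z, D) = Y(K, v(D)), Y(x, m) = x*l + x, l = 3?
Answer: -3814/39 ≈ -97.795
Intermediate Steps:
v(H) = -H/5
K = 12 (K = -3*(-4) = 12)
Y(x, m) = 4*x (Y(x, m) = x*3 + x = 3*x + x = 4*x)
F(Z, D) = -39 (F(Z, D) = 9 - 4*12 = 9 - 1*48 = 9 - 48 = -39)
3814/F(-81, 99) = 3814/(-39) = 3814*(-1/39) = -3814/39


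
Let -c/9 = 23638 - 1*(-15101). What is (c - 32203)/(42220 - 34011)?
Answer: -380854/8209 ≈ -46.395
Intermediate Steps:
c = -348651 (c = -9*(23638 - 1*(-15101)) = -9*(23638 + 15101) = -9*38739 = -348651)
(c - 32203)/(42220 - 34011) = (-348651 - 32203)/(42220 - 34011) = -380854/8209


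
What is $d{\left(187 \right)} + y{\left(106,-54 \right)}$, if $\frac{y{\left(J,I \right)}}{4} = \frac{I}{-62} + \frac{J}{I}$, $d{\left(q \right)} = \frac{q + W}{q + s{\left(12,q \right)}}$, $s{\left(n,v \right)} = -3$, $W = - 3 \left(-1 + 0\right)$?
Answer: $- \frac{256837}{77004} \approx -3.3354$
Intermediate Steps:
$W = 3$ ($W = \left(-3\right) \left(-1\right) = 3$)
$d{\left(q \right)} = \frac{3 + q}{-3 + q}$ ($d{\left(q \right)} = \frac{q + 3}{q - 3} = \frac{3 + q}{-3 + q}$)
$y{\left(J,I \right)} = - \frac{2 I}{31} + \frac{4 J}{I}$ ($y{\left(J,I \right)} = 4 \left(\frac{I}{-62} + \frac{J}{I}\right) = 4 \left(I \left(- \frac{1}{62}\right) + \frac{J}{I}\right) = 4 \left(- \frac{I}{62} + \frac{J}{I}\right) = - \frac{2 I}{31} + \frac{4 J}{I}$)
$d{\left(187 \right)} + y{\left(106,-54 \right)} = \frac{3 + 187}{-3 + 187} + \left(\left(- \frac{2}{31}\right) \left(-54\right) + 4 \cdot 106 \frac{1}{-54}\right) = \frac{1}{184} \cdot 190 + \left(\frac{108}{31} + 4 \cdot 106 \left(- \frac{1}{54}\right)\right) = \frac{1}{184} \cdot 190 + \left(\frac{108}{31} - \frac{212}{27}\right) = \frac{95}{92} - \frac{3656}{837} = - \frac{256837}{77004}$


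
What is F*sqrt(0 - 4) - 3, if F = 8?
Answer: -3 + 16*I ≈ -3.0 + 16.0*I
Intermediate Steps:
F*sqrt(0 - 4) - 3 = 8*sqrt(0 - 4) - 3 = 8*sqrt(-4) - 3 = 8*(2*I) - 3 = 16*I - 3 = -3 + 16*I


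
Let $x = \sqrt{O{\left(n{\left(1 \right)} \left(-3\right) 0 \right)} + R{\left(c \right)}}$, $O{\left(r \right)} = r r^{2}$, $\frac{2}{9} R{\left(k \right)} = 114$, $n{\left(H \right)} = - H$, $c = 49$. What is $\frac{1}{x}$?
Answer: $\frac{\sqrt{57}}{171} \approx 0.044151$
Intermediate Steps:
$R{\left(k \right)} = 513$ ($R{\left(k \right)} = \frac{9}{2} \cdot 114 = 513$)
$O{\left(r \right)} = r^{3}$
$x = 3 \sqrt{57}$ ($x = \sqrt{\left(\left(-1\right) 1 \left(-3\right) 0\right)^{3} + 513} = \sqrt{\left(\left(-1\right) \left(-3\right) 0\right)^{3} + 513} = \sqrt{\left(3 \cdot 0\right)^{3} + 513} = \sqrt{0^{3} + 513} = \sqrt{0 + 513} = \sqrt{513} = 3 \sqrt{57} \approx 22.65$)
$\frac{1}{x} = \frac{1}{3 \sqrt{57}} = \frac{\sqrt{57}}{171}$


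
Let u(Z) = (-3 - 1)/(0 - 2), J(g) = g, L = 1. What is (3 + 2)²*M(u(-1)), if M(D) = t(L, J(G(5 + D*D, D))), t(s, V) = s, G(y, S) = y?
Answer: 25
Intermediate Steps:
u(Z) = 2 (u(Z) = -4/(-2) = -4*(-½) = 2)
M(D) = 1
(3 + 2)²*M(u(-1)) = (3 + 2)²*1 = 5²*1 = 25*1 = 25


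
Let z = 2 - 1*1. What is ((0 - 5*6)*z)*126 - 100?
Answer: -3880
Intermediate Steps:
z = 1 (z = 2 - 1 = 1)
((0 - 5*6)*z)*126 - 100 = ((0 - 5*6)*1)*126 - 100 = ((0 - 30)*1)*126 - 100 = -30*1*126 - 100 = -30*126 - 100 = -3780 - 100 = -3880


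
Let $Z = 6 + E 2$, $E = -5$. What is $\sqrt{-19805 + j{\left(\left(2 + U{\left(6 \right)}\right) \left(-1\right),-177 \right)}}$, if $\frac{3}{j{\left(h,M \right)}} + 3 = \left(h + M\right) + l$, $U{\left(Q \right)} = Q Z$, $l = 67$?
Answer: $\frac{i \sqrt{164005478}}{91} \approx 140.73 i$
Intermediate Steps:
$Z = -4$ ($Z = 6 - 10 = -4$)
$U{\left(Q \right)} = - 4 Q$ ($U{\left(Q \right)} = Q \left(-4\right) = - 4 Q$)
$j{\left(h,M \right)} = \frac{3}{64 + M + h}$ ($j{\left(h,M \right)} = \frac{3}{-3 + \left(\left(h + M\right) + 67\right)} = \frac{3}{-3 + \left(\left(M + h\right) + 67\right)} = \frac{3}{-3 + \left(67 + M + h\right)} = \frac{3}{64 + M + h}$)
$\sqrt{-19805 + j{\left(\left(2 + U{\left(6 \right)}\right) \left(-1\right),-177 \right)}} = \sqrt{-19805 + \frac{3}{64 - 177 + \left(2 - 24\right) \left(-1\right)}} = \sqrt{-19805 + \frac{3}{64 - 177 - -22}} = \sqrt{-19805 + \frac{3}{64 - 177 + 22}} = \sqrt{-19805 + \frac{3}{-91}} = \sqrt{-19805 + 3 \left(- \frac{1}{91}\right)} = \sqrt{-19805 - \frac{3}{91}} = \sqrt{- \frac{1802258}{91}} = \frac{i \sqrt{164005478}}{91}$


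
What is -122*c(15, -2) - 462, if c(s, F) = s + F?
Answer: -2048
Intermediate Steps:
c(s, F) = F + s
-122*c(15, -2) - 462 = -122*(-2 + 15) - 462 = -122*13 - 462 = -1586 - 462 = -2048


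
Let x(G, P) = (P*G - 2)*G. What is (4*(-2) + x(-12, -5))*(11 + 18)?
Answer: -20416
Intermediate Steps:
x(G, P) = G*(-2 + G*P) (x(G, P) = (G*P - 2)*G = (-2 + G*P)*G = G*(-2 + G*P))
(4*(-2) + x(-12, -5))*(11 + 18) = (4*(-2) - 12*(-2 - 12*(-5)))*(11 + 18) = (-8 - 12*(-2 + 60))*29 = (-8 - 12*58)*29 = (-8 - 696)*29 = -704*29 = -20416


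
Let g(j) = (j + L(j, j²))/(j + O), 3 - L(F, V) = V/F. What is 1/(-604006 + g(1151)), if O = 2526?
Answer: -3677/2220930059 ≈ -1.6556e-6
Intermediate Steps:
L(F, V) = 3 - V/F
g(j) = 3/(2526 + j) (g(j) = (j + (3 - j²/j))/(j + 2526) = (j + (3 - j))/(2526 + j) = 3/(2526 + j))
1/(-604006 + g(1151)) = 1/(-604006 + 3/(2526 + 1151)) = 1/(-604006 + 3/3677) = 1/(-2220930059/3677) = -3677/2220930059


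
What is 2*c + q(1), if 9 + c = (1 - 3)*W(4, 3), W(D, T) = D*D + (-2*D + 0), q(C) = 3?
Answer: -47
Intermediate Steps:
W(D, T) = D**2 - 2*D
c = -25 (c = -9 + (1 - 3)*(4*(-2 + 4)) = -9 - 8*2 = -9 - 2*8 = -9 - 16 = -25)
2*c + q(1) = 2*(-25) + 3 = -50 + 3 = -47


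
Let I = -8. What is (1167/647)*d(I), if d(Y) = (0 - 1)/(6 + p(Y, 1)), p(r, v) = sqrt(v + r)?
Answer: -7002/27821 + 1167*I*sqrt(7)/27821 ≈ -0.25168 + 0.11098*I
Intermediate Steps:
p(r, v) = sqrt(r + v)
d(Y) = -1/(6 + sqrt(1 + Y)) (d(Y) = (0 - 1)/(6 + sqrt(Y + 1)) = -1/(6 + sqrt(1 + Y)))
(1167/647)*d(I) = (1167/647)*(-1/(6 + sqrt(1 - 8))) = (1167*(1/647))*(-1/(6 + sqrt(-7))) = 1167*(-1/(6 + I*sqrt(7)))/647 = -1167/(647*(6 + I*sqrt(7)))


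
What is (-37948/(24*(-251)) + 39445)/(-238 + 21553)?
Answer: 59413657/32100390 ≈ 1.8509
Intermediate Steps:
(-37948/(24*(-251)) + 39445)/(-238 + 21553) = (-37948/(-6024) + 39445)/21315 = (-37948*(-1/6024) + 39445)*(1/21315) = (9487/1506 + 39445)*(1/21315) = (59413657/1506)*(1/21315) = 59413657/32100390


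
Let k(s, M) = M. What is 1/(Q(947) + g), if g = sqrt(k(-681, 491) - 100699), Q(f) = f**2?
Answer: 896809/804266482689 - 4*I*sqrt(6263)/804266482689 ≈ 1.1151e-6 - 3.936e-10*I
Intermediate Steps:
g = 4*I*sqrt(6263) (g = sqrt(491 - 100699) = sqrt(-100208) = 4*I*sqrt(6263) ≈ 316.56*I)
1/(Q(947) + g) = 1/(947**2 + 4*I*sqrt(6263)) = 1/(896809 + 4*I*sqrt(6263))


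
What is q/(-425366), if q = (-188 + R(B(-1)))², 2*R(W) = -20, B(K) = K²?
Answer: -19602/212683 ≈ -0.092165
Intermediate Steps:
R(W) = -10 (R(W) = (½)*(-20) = -10)
q = 39204 (q = (-188 - 10)² = (-198)² = 39204)
q/(-425366) = 39204/(-425366) = 39204*(-1/425366) = -19602/212683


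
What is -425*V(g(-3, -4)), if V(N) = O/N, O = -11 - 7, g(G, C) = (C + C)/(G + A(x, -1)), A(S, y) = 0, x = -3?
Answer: 11475/4 ≈ 2868.8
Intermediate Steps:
g(G, C) = 2*C/G (g(G, C) = (C + C)/(G + 0) = (2*C)/G = 2*C/G)
O = -18
V(N) = -18/N
-425*V(g(-3, -4)) = -(-7650)/(2*(-4)/(-3)) = -(-7650)/(2*(-4)*(-⅓)) = -(-7650)/8/3 = -(-7650)*3/8 = -425*(-27/4) = 11475/4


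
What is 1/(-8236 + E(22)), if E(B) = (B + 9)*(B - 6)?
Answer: -1/7740 ≈ -0.00012920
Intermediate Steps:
E(B) = (-6 + B)*(9 + B) (E(B) = (9 + B)*(-6 + B) = (-6 + B)*(9 + B))
1/(-8236 + E(22)) = 1/(-8236 + (-54 + 22**2 + 3*22)) = 1/(-8236 + (-54 + 484 + 66)) = 1/(-8236 + 496) = 1/(-7740) = -1/7740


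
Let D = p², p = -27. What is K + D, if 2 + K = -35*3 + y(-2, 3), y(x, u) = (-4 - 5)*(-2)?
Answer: 640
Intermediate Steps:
D = 729 (D = (-27)² = 729)
y(x, u) = 18 (y(x, u) = -9*(-2) = 18)
K = -89 (K = -2 + (-35*3 + 18) = -2 + (-105 + 18) = -2 - 87 = -89)
K + D = -89 + 729 = 640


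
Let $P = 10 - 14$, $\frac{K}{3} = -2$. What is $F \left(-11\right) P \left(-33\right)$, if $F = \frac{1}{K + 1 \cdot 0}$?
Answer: $242$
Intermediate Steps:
$K = -6$ ($K = 3 \left(-2\right) = -6$)
$F = - \frac{1}{6}$ ($F = \frac{1}{-6 + 1 \cdot 0} = \frac{1}{-6 + 0} = \frac{1}{-6} = - \frac{1}{6} \approx -0.16667$)
$P = -4$ ($P = 10 - 14 = -4$)
$F \left(-11\right) P \left(-33\right) = \left(- \frac{1}{6}\right) \left(-11\right) \left(-4\right) \left(-33\right) = \frac{11}{6} \left(-4\right) \left(-33\right) = \left(- \frac{22}{3}\right) \left(-33\right) = 242$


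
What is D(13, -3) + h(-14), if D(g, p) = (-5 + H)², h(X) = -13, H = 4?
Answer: -12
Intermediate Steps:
D(g, p) = 1 (D(g, p) = (-5 + 4)² = (-1)² = 1)
D(13, -3) + h(-14) = 1 - 13 = -12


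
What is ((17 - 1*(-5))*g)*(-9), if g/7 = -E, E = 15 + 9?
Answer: 33264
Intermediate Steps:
E = 24
g = -168 (g = 7*(-1*24) = 7*(-24) = -168)
((17 - 1*(-5))*g)*(-9) = ((17 - 1*(-5))*(-168))*(-9) = ((17 + 5)*(-168))*(-9) = (22*(-168))*(-9) = -3696*(-9) = 33264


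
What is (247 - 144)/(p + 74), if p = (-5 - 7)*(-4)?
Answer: 103/122 ≈ 0.84426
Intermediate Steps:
p = 48 (p = -12*(-4) = 48)
(247 - 144)/(p + 74) = (247 - 144)/(48 + 74) = 103/122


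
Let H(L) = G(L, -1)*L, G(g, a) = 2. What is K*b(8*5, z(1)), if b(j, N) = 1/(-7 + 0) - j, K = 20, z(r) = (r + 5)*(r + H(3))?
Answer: -5620/7 ≈ -802.86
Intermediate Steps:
H(L) = 2*L
z(r) = (5 + r)*(6 + r) (z(r) = (r + 5)*(r + 2*3) = (5 + r)*(r + 6) = (5 + r)*(6 + r))
b(j, N) = -1/7 - j (b(j, N) = 1/(-7) - j = -1/7 - j)
K*b(8*5, z(1)) = 20*(-1/7 - 8*5) = 20*(-1/7 - 1*40) = 20*(-1/7 - 40) = 20*(-281/7) = -5620/7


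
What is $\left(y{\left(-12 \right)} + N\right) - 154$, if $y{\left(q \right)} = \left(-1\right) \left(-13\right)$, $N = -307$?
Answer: $-448$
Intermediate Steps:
$y{\left(q \right)} = 13$
$\left(y{\left(-12 \right)} + N\right) - 154 = \left(13 - 307\right) - 154 = -294 - 154 = -448$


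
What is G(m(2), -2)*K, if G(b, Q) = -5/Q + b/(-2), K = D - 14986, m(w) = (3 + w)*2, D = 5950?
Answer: 22590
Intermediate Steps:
m(w) = 6 + 2*w
K = -9036 (K = 5950 - 14986 = -9036)
G(b, Q) = -5/Q - b/2 (G(b, Q) = -5/Q + b*(-½) = -5/Q - b/2)
G(m(2), -2)*K = (-5/(-2) - (6 + 2*2)/2)*(-9036) = (-5*(-½) - (6 + 4)/2)*(-9036) = (5/2 - ½*10)*(-9036) = (5/2 - 5)*(-9036) = -5/2*(-9036) = 22590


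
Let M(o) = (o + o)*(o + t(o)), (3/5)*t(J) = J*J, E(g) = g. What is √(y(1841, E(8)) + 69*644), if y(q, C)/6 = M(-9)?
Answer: 2*√7707 ≈ 175.58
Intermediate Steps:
t(J) = 5*J²/3 (t(J) = 5*(J*J)/3 = 5*J²/3)
M(o) = 2*o*(o + 5*o²/3) (M(o) = (o + o)*(o + 5*o²/3) = (2*o)*(o + 5*o²/3) = 2*o*(o + 5*o²/3))
y(q, C) = -13608 (y(q, C) = 6*((-9)²*(2 + (10/3)*(-9))) = 6*(81*(2 - 30)) = 6*(81*(-28)) = 6*(-2268) = -13608)
√(y(1841, E(8)) + 69*644) = √(-13608 + 69*644) = √(-13608 + 44436) = √30828 = 2*√7707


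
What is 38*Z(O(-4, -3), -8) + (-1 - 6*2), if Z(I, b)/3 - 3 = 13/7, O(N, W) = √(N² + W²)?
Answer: 3785/7 ≈ 540.71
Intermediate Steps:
Z(I, b) = 102/7 (Z(I, b) = 9 + 3*(13/7) = 9 + 39/7 = 102/7)
38*Z(O(-4, -3), -8) + (-1 - 6*2) = 38*(102/7) + (-1 - 6*2) = 3876/7 + (-1 - 12) = 3876/7 - 13 = 3785/7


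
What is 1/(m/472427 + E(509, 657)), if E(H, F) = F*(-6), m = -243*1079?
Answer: -472427/1862569431 ≈ -0.00025364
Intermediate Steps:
m = -262197
E(H, F) = -6*F
1/(m/472427 + E(509, 657)) = 1/(-262197/472427 - 6*657) = 1/(-262197*1/472427 - 3942) = 1/(-262197/472427 - 3942) = 1/(-1862569431/472427) = -472427/1862569431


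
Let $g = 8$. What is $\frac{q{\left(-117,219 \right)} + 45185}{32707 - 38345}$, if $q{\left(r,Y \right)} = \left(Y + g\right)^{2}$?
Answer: $- \frac{48357}{2819} \approx -17.154$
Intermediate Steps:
$q{\left(r,Y \right)} = \left(8 + Y\right)^{2}$ ($q{\left(r,Y \right)} = \left(Y + 8\right)^{2} = \left(8 + Y\right)^{2}$)
$\frac{q{\left(-117,219 \right)} + 45185}{32707 - 38345} = \frac{\left(8 + 219\right)^{2} + 45185}{32707 - 38345} = \frac{227^{2} + 45185}{-5638} = \left(51529 + 45185\right) \left(- \frac{1}{5638}\right) = 96714 \left(- \frac{1}{5638}\right) = - \frac{48357}{2819}$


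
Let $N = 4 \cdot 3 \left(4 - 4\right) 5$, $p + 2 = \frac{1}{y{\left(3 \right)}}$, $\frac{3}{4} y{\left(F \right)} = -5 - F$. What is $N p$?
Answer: $0$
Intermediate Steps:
$y{\left(F \right)} = - \frac{20}{3} - \frac{4 F}{3}$ ($y{\left(F \right)} = \frac{4 \left(-5 - F\right)}{3} = - \frac{20}{3} - \frac{4 F}{3}$)
$p = - \frac{67}{32}$ ($p = -2 + \frac{1}{- \frac{20}{3} - 4} = -2 + \frac{1}{- \frac{32}{3}} = -2 - \frac{3}{32} = - \frac{67}{32} \approx -2.0938$)
$N = 0$ ($N = 4 \cdot 3 \cdot 0 \cdot 5 = 4 \cdot 0 \cdot 5 = 0 \cdot 5 = 0$)
$N p = 0 \left(- \frac{67}{32}\right) = 0$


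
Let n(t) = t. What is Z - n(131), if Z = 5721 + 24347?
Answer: 29937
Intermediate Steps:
Z = 30068
Z - n(131) = 30068 - 1*131 = 30068 - 131 = 29937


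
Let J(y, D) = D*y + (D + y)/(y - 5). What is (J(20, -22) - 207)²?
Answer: 94225849/225 ≈ 4.1878e+5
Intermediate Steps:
J(y, D) = D*y + (D + y)/(-5 + y)
(J(20, -22) - 207)² = ((-22 + 20 - 22*20² - 5*(-22)*20)/(-5 + 20) - 207)² = ((-22 + 20 - 22*400 + 2200)/15 - 207)² = ((-22 + 20 - 8800 + 2200)/15 - 207)² = ((1/15)*(-6602) - 207)² = (-6602/15 - 207)² = (-9707/15)² = 94225849/225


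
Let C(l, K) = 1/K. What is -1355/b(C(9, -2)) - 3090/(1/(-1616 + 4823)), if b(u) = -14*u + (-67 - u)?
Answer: -1179243260/119 ≈ -9.9096e+6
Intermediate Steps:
b(u) = -67 - 15*u
-1355/b(C(9, -2)) - 3090/(1/(-1616 + 4823)) = -1355/(-67 - 15/(-2)) - 3090/(1/(-1616 + 4823)) = -1355/(-67 - 15*(-1/2)) - 3090/(1/3207) = -1355/(-67 + 15/2) - 3090/1/3207 = -1355/(-119/2) - 3090*3207 = -1355*(-2/119) - 9909630 = 2710/119 - 9909630 = -1179243260/119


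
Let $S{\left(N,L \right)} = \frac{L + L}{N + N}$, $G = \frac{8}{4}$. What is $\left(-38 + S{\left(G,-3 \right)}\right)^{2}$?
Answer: $\frac{6241}{4} \approx 1560.3$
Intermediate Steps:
$G = 2$ ($G = 8 \cdot \frac{1}{4} = 2$)
$S{\left(N,L \right)} = \frac{L}{N}$ ($S{\left(N,L \right)} = \frac{2 L}{2 N} = 2 L \frac{1}{2 N} = \frac{L}{N}$)
$\left(-38 + S{\left(G,-3 \right)}\right)^{2} = \left(-38 - \frac{3}{2}\right)^{2} = \left(- \frac{79}{2}\right)^{2} = \frac{6241}{4}$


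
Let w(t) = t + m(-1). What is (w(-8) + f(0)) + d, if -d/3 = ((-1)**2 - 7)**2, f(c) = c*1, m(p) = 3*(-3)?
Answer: -125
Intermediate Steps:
m(p) = -9
f(c) = c
d = -108 (d = -3*((-1)**2 - 7)**2 = -3*(1 - 7)**2 = -3*(-6)**2 = -3*36 = -108)
w(t) = -9 + t (w(t) = t - 9 = -9 + t)
(w(-8) + f(0)) + d = ((-9 - 8) + 0) - 108 = (-17 + 0) - 108 = -17 - 108 = -125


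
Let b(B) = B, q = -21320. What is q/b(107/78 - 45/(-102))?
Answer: -7067580/601 ≈ -11760.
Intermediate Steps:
q/b(107/78 - 45/(-102)) = -21320/(107/78 - 45/(-102)) = -21320/(107*(1/78) - 45*(-1/102)) = -21320/(107/78 + 15/34) = -21320/1202/663 = -21320*663/1202 = -7067580/601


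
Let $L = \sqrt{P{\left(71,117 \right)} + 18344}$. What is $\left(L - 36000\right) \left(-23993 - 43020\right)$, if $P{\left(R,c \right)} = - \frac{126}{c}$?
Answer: $2412468000 - \frac{67013 \sqrt{3099954}}{13} \approx 2.4034 \cdot 10^{9}$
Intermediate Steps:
$L = \frac{\sqrt{3099954}}{13}$ ($L = \sqrt{- \frac{126}{117} + 18344} = \sqrt{\left(-126\right) \frac{1}{117} + 18344} = \sqrt{- \frac{14}{13} + 18344} = \sqrt{\frac{238458}{13}} = \frac{\sqrt{3099954}}{13} \approx 135.44$)
$\left(L - 36000\right) \left(-23993 - 43020\right) = \left(\frac{\sqrt{3099954}}{13} - 36000\right) \left(-23993 - 43020\right) = \left(\frac{\sqrt{3099954}}{13} - 36000\right) \left(-67013\right) = \left(-36000 + \frac{\sqrt{3099954}}{13}\right) \left(-67013\right) = 2412468000 - \frac{67013 \sqrt{3099954}}{13}$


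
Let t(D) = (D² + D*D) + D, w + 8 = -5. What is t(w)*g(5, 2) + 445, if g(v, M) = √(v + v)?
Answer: 445 + 325*√10 ≈ 1472.7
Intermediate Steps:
w = -13 (w = -8 - 5 = -13)
g(v, M) = √2*√v (g(v, M) = √(2*v) = √2*√v)
t(D) = D + 2*D² (t(D) = (D² + D²) + D = 2*D² + D = D + 2*D²)
t(w)*g(5, 2) + 445 = (-13*(1 + 2*(-13)))*(√2*√5) + 445 = (-13*(1 - 26))*√10 + 445 = (-13*(-25))*√10 + 445 = 325*√10 + 445 = 445 + 325*√10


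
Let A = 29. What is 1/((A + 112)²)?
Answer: 1/19881 ≈ 5.0299e-5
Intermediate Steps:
1/((A + 112)²) = 1/((29 + 112)²) = 1/(141²) = 1/19881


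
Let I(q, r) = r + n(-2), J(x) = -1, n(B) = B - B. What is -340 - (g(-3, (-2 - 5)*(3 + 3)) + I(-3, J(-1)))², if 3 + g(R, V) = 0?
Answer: -356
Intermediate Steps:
n(B) = 0
g(R, V) = -3 (g(R, V) = -3 + 0 = -3)
I(q, r) = r (I(q, r) = r + 0 = r)
-340 - (g(-3, (-2 - 5)*(3 + 3)) + I(-3, J(-1)))² = -340 - (-3 - 1)² = -340 - 1*(-4)² = -340 - 1*16 = -340 - 16 = -356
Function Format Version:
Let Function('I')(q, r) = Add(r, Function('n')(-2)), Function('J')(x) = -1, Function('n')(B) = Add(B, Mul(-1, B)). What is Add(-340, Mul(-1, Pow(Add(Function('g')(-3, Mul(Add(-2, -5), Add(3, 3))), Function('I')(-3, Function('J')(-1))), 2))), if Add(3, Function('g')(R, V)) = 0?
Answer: -356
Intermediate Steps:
Function('n')(B) = 0
Function('g')(R, V) = -3 (Function('g')(R, V) = Add(-3, 0) = -3)
Function('I')(q, r) = r (Function('I')(q, r) = Add(r, 0) = r)
Add(-340, Mul(-1, Pow(Add(Function('g')(-3, Mul(Add(-2, -5), Add(3, 3))), Function('I')(-3, Function('J')(-1))), 2))) = Add(-340, Mul(-1, Pow(Add(-3, -1), 2))) = Add(-340, Mul(-1, Pow(-4, 2))) = Add(-340, Mul(-1, 16)) = Add(-340, -16) = -356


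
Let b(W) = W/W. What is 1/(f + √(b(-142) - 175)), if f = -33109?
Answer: -33109/1096206055 - I*√174/1096206055 ≈ -3.0203e-5 - 1.2033e-8*I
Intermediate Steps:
b(W) = 1
1/(f + √(b(-142) - 175)) = 1/(-33109 + √(1 - 175)) = 1/(-33109 + √(-174)) = 1/(-33109 + I*√174)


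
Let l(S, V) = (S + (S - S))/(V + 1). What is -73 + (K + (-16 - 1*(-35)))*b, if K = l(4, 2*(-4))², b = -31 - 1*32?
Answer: -9034/7 ≈ -1290.6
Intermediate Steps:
b = -63 (b = -31 - 32 = -63)
l(S, V) = S/(1 + V) (l(S, V) = (S + 0)/(1 + V) = S/(1 + V))
K = 16/49 (K = (4/(1 + 2*(-4)))² = (4/(1 - 8))² = (4/(-7))² = (4*(-⅐))² = (-4/7)² = 16/49 ≈ 0.32653)
-73 + (K + (-16 - 1*(-35)))*b = -73 + (16/49 + (-16 - 1*(-35)))*(-63) = -73 + (16/49 + (-16 + 35))*(-63) = -73 + (16/49 + 19)*(-63) = -73 + (947/49)*(-63) = -73 - 8523/7 = -9034/7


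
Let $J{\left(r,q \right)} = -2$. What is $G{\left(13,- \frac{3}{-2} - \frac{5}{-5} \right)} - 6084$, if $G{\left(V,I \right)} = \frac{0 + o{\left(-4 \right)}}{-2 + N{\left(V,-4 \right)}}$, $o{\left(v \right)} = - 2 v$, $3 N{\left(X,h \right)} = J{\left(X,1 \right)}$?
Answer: $-6087$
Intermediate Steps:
$N{\left(X,h \right)} = - \frac{2}{3}$ ($N{\left(X,h \right)} = \frac{1}{3} \left(-2\right) = - \frac{2}{3}$)
$G{\left(V,I \right)} = -3$ ($G{\left(V,I \right)} = \frac{0 - -8}{-2 - \frac{2}{3}} = \frac{0 + 8}{- \frac{8}{3}} = 8 \left(- \frac{3}{8}\right) = -3$)
$G{\left(13,- \frac{3}{-2} - \frac{5}{-5} \right)} - 6084 = -3 - 6084 = -6087$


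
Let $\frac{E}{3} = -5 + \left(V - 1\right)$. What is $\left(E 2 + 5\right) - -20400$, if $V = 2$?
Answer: $20381$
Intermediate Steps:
$E = -12$ ($E = 3 \left(-5 + \left(2 - 1\right)\right) = 3 \left(-5 + 1\right) = 3 \left(-4\right) = -12$)
$\left(E 2 + 5\right) - -20400 = \left(\left(-12\right) 2 + 5\right) - -20400 = \left(-24 + 5\right) + 20400 = -19 + 20400 = 20381$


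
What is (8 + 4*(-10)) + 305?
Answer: 273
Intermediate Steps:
(8 + 4*(-10)) + 305 = (8 - 40) + 305 = -32 + 305 = 273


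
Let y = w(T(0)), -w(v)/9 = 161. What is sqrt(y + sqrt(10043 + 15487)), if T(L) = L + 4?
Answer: sqrt(-1449 + sqrt(25530)) ≈ 35.906*I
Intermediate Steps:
T(L) = 4 + L
w(v) = -1449 (w(v) = -9*161 = -1449)
y = -1449
sqrt(y + sqrt(10043 + 15487)) = sqrt(-1449 + sqrt(10043 + 15487)) = sqrt(-1449 + sqrt(25530))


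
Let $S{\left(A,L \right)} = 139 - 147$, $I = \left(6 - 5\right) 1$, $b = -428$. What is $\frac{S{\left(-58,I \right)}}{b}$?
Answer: $\frac{2}{107} \approx 0.018692$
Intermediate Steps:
$I = 1$ ($I = 1 \cdot 1 = 1$)
$S{\left(A,L \right)} = -8$ ($S{\left(A,L \right)} = 139 - 147 = -8$)
$\frac{S{\left(-58,I \right)}}{b} = - \frac{8}{-428} = \left(-8\right) \left(- \frac{1}{428}\right) = \frac{2}{107}$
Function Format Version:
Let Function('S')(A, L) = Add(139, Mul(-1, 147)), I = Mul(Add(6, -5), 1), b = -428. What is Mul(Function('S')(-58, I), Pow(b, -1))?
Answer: Rational(2, 107) ≈ 0.018692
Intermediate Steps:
I = 1 (I = Mul(1, 1) = 1)
Function('S')(A, L) = -8 (Function('S')(A, L) = Add(139, -147) = -8)
Mul(Function('S')(-58, I), Pow(b, -1)) = Mul(-8, Pow(-428, -1)) = Mul(-8, Rational(-1, 428)) = Rational(2, 107)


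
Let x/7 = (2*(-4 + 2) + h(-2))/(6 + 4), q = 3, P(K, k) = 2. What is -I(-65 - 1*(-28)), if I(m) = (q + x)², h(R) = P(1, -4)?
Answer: -64/25 ≈ -2.5600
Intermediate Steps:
h(R) = 2
x = -7/5 (x = 7*((2*(-4 + 2) + 2)/(6 + 4)) = 7*((2*(-2) + 2)/10) = 7*((-4 + 2)*(⅒)) = 7*(-2*⅒) = 7*(-⅕) = -7/5 ≈ -1.4000)
I(m) = 64/25 (I(m) = (3 - 7/5)² = (8/5)² = 64/25)
-I(-65 - 1*(-28)) = -1*64/25 = -64/25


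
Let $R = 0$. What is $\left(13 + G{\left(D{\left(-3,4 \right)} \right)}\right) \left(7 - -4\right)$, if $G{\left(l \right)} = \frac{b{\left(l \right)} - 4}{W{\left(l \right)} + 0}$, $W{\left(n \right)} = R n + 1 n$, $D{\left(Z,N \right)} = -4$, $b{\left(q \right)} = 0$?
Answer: $154$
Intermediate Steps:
$W{\left(n \right)} = n$ ($W{\left(n \right)} = 0 n + 1 n = 0 + n = n$)
$G{\left(l \right)} = - \frac{4}{l}$ ($G{\left(l \right)} = \frac{0 - 4}{l + 0} = - \frac{4}{l}$)
$\left(13 + G{\left(D{\left(-3,4 \right)} \right)}\right) \left(7 - -4\right) = \left(13 - \frac{4}{-4}\right) \left(7 - -4\right) = \left(13 - -1\right) \left(7 + 4\right) = \left(13 + 1\right) 11 = 14 \cdot 11 = 154$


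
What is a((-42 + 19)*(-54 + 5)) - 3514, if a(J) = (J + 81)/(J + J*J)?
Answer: -558399047/158907 ≈ -3514.0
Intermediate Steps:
a(J) = (81 + J)/(J + J**2)
a((-42 + 19)*(-54 + 5)) - 3514 = (81 + (-42 + 19)*(-54 + 5))/((((-42 + 19)*(-54 + 5)))*(1 + (-42 + 19)*(-54 + 5))) - 3514 = (81 - 23*(-49))/(((-23*(-49)))*(1 - 23*(-49))) - 3514 = (81 + 1127)/(1127*(1 + 1127)) - 3514 = (1/1127)*1208/1128 - 3514 = (1/1127)*(1/1128)*1208 - 3514 = 151/158907 - 3514 = -558399047/158907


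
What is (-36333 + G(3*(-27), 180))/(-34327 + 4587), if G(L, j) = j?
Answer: 36153/29740 ≈ 1.2156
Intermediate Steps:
(-36333 + G(3*(-27), 180))/(-34327 + 4587) = (-36333 + 180)/(-34327 + 4587) = -36153/(-29740) = -36153*(-1/29740) = 36153/29740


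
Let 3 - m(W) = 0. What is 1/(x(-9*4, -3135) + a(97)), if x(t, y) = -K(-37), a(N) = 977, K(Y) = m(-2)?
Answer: 1/974 ≈ 0.0010267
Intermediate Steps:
m(W) = 3 (m(W) = 3 - 1*0 = 3 + 0 = 3)
K(Y) = 3
x(t, y) = -3 (x(t, y) = -1*3 = -3)
1/(x(-9*4, -3135) + a(97)) = 1/(-3 + 977) = 1/974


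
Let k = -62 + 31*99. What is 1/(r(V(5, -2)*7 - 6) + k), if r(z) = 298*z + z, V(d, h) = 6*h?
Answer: -1/23903 ≈ -4.1836e-5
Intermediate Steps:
r(z) = 299*z
k = 3007 (k = -62 + 3069 = 3007)
1/(r(V(5, -2)*7 - 6) + k) = 1/(299*((6*(-2))*7 - 6) + 3007) = 1/(299*(-12*7 - 6) + 3007) = 1/(299*(-84 - 6) + 3007) = 1/(299*(-90) + 3007) = 1/(-26910 + 3007) = 1/(-23903) = -1/23903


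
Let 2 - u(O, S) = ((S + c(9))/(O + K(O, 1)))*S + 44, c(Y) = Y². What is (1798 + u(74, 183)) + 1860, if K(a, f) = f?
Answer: 74296/25 ≈ 2971.8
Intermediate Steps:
u(O, S) = -42 - S*(81 + S)/(1 + O) (u(O, S) = 2 - (((S + 9²)/(O + 1))*S + 44) = 2 - (((S + 81)/(1 + O))*S + 44) = 2 - (((81 + S)/(1 + O))*S + 44) = 2 - (S*(81 + S)/(1 + O) + 44) = 2 - (44 + S*(81 + S)/(1 + O)) = 2 + (-44 - S*(81 + S)/(1 + O)) = -42 - S*(81 + S)/(1 + O))
(1798 + u(74, 183)) + 1860 = (1798 + (-42 - 1*183² - 81*183 - 42*74)/(1 + 74)) + 1860 = (1798 + (-42 - 1*33489 - 14823 - 3108)/75) + 1860 = (1798 + (-42 - 33489 - 14823 - 3108)/75) + 1860 = (1798 + (1/75)*(-51462)) + 1860 = (1798 - 17154/25) + 1860 = 27796/25 + 1860 = 74296/25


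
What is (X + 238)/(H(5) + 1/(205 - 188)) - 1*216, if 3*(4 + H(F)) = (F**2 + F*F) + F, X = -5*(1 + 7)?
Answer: -74223/367 ≈ -202.24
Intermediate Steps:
X = -40 (X = -5*8 = -40)
H(F) = -4 + F/3 + 2*F**2/3 (H(F) = -4 + ((F**2 + F*F) + F)/3 = -4 + ((F**2 + F**2) + F)/3 = -4 + (2*F**2 + F)/3 = -4 + (F + 2*F**2)/3 = -4 + (F/3 + 2*F**2/3) = -4 + F/3 + 2*F**2/3)
(X + 238)/(H(5) + 1/(205 - 188)) - 1*216 = (-40 + 238)/((-4 + (1/3)*5 + (2/3)*5**2) + 1/(205 - 188)) - 1*216 = 198/((-4 + 5/3 + (2/3)*25) + 1/17) - 216 = 198/((-4 + 5/3 + 50/3) + 1/17) - 216 = 198/(43/3 + 1/17) - 216 = 198/(734/51) - 216 = 198*(51/734) - 216 = 5049/367 - 216 = -74223/367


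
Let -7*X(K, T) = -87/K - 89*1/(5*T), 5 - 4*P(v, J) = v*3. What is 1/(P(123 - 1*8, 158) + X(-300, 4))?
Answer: -175/14771 ≈ -0.011848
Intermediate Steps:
P(v, J) = 5/4 - 3*v/4 (P(v, J) = 5/4 - v*3/4 = 5/4 - 3*v/4)
X(K, T) = 87/(7*K) + 89/(35*T) (X(K, T) = -(-87/K - 89*1/(5*T))/7 = -(-87/K - 89/(5*T))/7 = 87/(7*K) + 89/(35*T))
1/(P(123 - 1*8, 158) + X(-300, 4)) = 1/((5/4 - 3*(123 - 1*8)/4) + ((87/7)/(-300) + (89/35)/4)) = 1/((5/4 - 3*(123 - 8)/4) + ((87/7)*(-1/300) + (89/35)*(1/4))) = 1/((5/4 - 3/4*115) + (-29/700 + 89/140)) = 1/((5/4 - 345/4) + 104/175) = 1/(-85 + 104/175) = 1/(-14771/175) = -175/14771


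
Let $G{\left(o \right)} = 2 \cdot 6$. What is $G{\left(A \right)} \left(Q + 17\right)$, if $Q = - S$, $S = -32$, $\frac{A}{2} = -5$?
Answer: $588$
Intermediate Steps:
$A = -10$ ($A = 2 \left(-5\right) = -10$)
$Q = 32$ ($Q = \left(-1\right) \left(-32\right) = 32$)
$G{\left(o \right)} = 12$
$G{\left(A \right)} \left(Q + 17\right) = 12 \left(32 + 17\right) = 12 \cdot 49 = 588$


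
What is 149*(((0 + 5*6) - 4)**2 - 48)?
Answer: 93572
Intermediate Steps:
149*(((0 + 5*6) - 4)**2 - 48) = 149*(((0 + 30) - 4)**2 - 48) = 149*((30 - 4)**2 - 48) = 149*(26**2 - 48) = 149*(676 - 48) = 149*628 = 93572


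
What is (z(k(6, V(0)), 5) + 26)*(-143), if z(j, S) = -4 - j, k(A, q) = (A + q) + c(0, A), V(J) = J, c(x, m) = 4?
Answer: -1716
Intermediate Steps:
k(A, q) = 4 + A + q (k(A, q) = (A + q) + 4 = 4 + A + q)
(z(k(6, V(0)), 5) + 26)*(-143) = ((-4 - (4 + 6 + 0)) + 26)*(-143) = ((-4 - 1*10) + 26)*(-143) = ((-4 - 10) + 26)*(-143) = (-14 + 26)*(-143) = 12*(-143) = -1716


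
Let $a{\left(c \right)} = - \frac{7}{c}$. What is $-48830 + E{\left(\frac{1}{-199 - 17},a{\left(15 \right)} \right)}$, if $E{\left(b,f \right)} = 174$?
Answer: $-48656$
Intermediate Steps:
$-48830 + E{\left(\frac{1}{-199 - 17},a{\left(15 \right)} \right)} = -48830 + 174 = -48656$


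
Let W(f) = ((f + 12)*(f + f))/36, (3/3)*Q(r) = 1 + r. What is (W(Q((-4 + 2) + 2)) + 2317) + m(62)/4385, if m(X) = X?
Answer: 182938931/78930 ≈ 2317.7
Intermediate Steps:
Q(r) = 1 + r
W(f) = f*(12 + f)/18 (W(f) = ((12 + f)*(2*f))*(1/36) = (2*f*(12 + f))*(1/36) = f*(12 + f)/18)
(W(Q((-4 + 2) + 2)) + 2317) + m(62)/4385 = ((1 + ((-4 + 2) + 2))*(12 + (1 + ((-4 + 2) + 2)))/18 + 2317) + 62/4385 = ((1 + (-2 + 2))*(12 + (1 + (-2 + 2)))/18 + 2317) + 62*(1/4385) = ((1 + 0)*(12 + (1 + 0))/18 + 2317) + 62/4385 = ((1/18)*1*(12 + 1) + 2317) + 62/4385 = ((1/18)*1*13 + 2317) + 62/4385 = (13/18 + 2317) + 62/4385 = 41719/18 + 62/4385 = 182938931/78930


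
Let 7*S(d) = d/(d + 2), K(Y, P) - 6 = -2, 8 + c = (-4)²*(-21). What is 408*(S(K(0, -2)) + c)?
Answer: -982192/7 ≈ -1.4031e+5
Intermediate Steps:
c = -344 (c = -8 + (-4)²*(-21) = -8 + 16*(-21) = -8 - 336 = -344)
K(Y, P) = 4 (K(Y, P) = 6 - 2 = 4)
S(d) = d/(7*(2 + d)) (S(d) = (d/(d + 2))/7 = (d/(2 + d))/7 = d/(7*(2 + d)))
408*(S(K(0, -2)) + c) = 408*((⅐)*4/(2 + 4) - 344) = 408*((⅐)*4/6 - 344) = 408*((⅐)*4*(⅙) - 344) = 408*(2/21 - 344) = 408*(-7222/21) = -982192/7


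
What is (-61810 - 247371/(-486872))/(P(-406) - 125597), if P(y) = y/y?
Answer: 30093310949/61149175712 ≈ 0.49213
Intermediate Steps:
P(y) = 1
(-61810 - 247371/(-486872))/(P(-406) - 125597) = (-61810 - 247371/(-486872))/(1 - 125597) = (-61810 - 247371*(-1/486872))/(-125596) = (-61810 + 247371/486872)*(-1/125596) = -30093310949/486872*(-1/125596) = 30093310949/61149175712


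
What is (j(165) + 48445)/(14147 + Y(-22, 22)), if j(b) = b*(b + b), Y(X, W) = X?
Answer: 20579/2825 ≈ 7.2846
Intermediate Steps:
j(b) = 2*b² (j(b) = b*(2*b) = 2*b²)
(j(165) + 48445)/(14147 + Y(-22, 22)) = (2*165² + 48445)/(14147 - 22) = (2*27225 + 48445)/14125 = (54450 + 48445)*(1/14125) = 102895*(1/14125) = 20579/2825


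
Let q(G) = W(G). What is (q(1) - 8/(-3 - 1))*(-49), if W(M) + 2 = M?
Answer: -49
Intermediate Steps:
W(M) = -2 + M
q(G) = -2 + G
(q(1) - 8/(-3 - 1))*(-49) = ((-2 + 1) - 8/(-3 - 1))*(-49) = (-1 - 8/(-4))*(-49) = (-1 - 8*(-¼))*(-49) = (-1 + 2)*(-49) = 1*(-49) = -49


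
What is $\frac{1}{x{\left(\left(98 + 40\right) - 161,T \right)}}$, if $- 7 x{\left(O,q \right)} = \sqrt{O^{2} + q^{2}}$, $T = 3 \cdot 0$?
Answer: $- \frac{7}{23} \approx -0.30435$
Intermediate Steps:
$T = 0$
$x{\left(O,q \right)} = - \frac{\sqrt{O^{2} + q^{2}}}{7}$
$\frac{1}{x{\left(\left(98 + 40\right) - 161,T \right)}} = \frac{1}{\left(- \frac{1}{7}\right) \sqrt{\left(\left(98 + 40\right) - 161\right)^{2} + 0^{2}}} = \frac{1}{\left(- \frac{1}{7}\right) \sqrt{\left(138 - 161\right)^{2} + 0}} = \frac{1}{\left(- \frac{1}{7}\right) \sqrt{\left(-23\right)^{2} + 0}} = \frac{1}{\left(- \frac{1}{7}\right) \sqrt{529 + 0}} = \frac{1}{\left(- \frac{1}{7}\right) \sqrt{529}} = \frac{1}{\left(- \frac{1}{7}\right) 23} = \frac{1}{- \frac{23}{7}} = - \frac{7}{23}$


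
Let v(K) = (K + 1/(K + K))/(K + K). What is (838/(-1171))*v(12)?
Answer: -121091/337248 ≈ -0.35906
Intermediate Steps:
v(K) = (K + 1/(2*K))/(2*K) (v(K) = (K + 1/(2*K))/((2*K)) = (K + 1/(2*K))*(1/(2*K)) = (K + 1/(2*K))/(2*K))
(838/(-1171))*v(12) = (838/(-1171))*(½ + (¼)/12²) = (838*(-1/1171))*(½ + (¼)*(1/144)) = -838*(½ + 1/576)/1171 = -838/1171*289/576 = -121091/337248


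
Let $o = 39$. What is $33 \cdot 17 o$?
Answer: $21879$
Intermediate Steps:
$33 \cdot 17 o = 33 \cdot 17 \cdot 39 = 561 \cdot 39 = 21879$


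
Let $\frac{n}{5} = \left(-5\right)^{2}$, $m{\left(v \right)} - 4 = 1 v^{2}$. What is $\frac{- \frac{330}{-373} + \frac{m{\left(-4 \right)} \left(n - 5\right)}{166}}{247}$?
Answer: $\frac{474990}{7646873} \approx 0.062116$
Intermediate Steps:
$m{\left(v \right)} = 4 + v^{2}$ ($m{\left(v \right)} = 4 + 1 v^{2} = 4 + v^{2}$)
$n = 125$ ($n = 5 \left(-5\right)^{2} = 5 \cdot 25 = 125$)
$\frac{- \frac{330}{-373} + \frac{m{\left(-4 \right)} \left(n - 5\right)}{166}}{247} = \frac{- \frac{330}{-373} + \frac{\left(4 + \left(-4\right)^{2}\right) \left(125 - 5\right)}{166}}{247} = \left(\left(-330\right) \left(- \frac{1}{373}\right) + \left(4 + 16\right) 120 \cdot \frac{1}{166}\right) \frac{1}{247} = \left(\frac{330}{373} + 20 \cdot 120 \cdot \frac{1}{166}\right) \frac{1}{247} = \left(\frac{330}{373} + 2400 \cdot \frac{1}{166}\right) \frac{1}{247} = \left(\frac{330}{373} + \frac{1200}{83}\right) \frac{1}{247} = \frac{474990}{30959} \cdot \frac{1}{247} = \frac{474990}{7646873}$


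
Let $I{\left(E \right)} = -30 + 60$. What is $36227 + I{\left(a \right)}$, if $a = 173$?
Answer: $36257$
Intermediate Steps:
$I{\left(E \right)} = 30$
$36227 + I{\left(a \right)} = 36227 + 30 = 36257$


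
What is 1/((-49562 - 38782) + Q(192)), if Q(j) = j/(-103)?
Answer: -103/9099624 ≈ -1.1319e-5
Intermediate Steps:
Q(j) = -j/103 (Q(j) = j*(-1/103) = -j/103)
1/((-49562 - 38782) + Q(192)) = 1/((-49562 - 38782) - 1/103*192) = 1/(-88344 - 192/103) = 1/(-9099624/103) = -103/9099624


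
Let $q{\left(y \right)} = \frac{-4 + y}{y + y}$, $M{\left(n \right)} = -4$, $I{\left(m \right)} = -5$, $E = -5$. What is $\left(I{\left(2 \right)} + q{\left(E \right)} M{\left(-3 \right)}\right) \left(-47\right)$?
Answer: $\frac{2021}{5} \approx 404.2$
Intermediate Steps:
$q{\left(y \right)} = \frac{-4 + y}{2 y}$
$\left(I{\left(2 \right)} + q{\left(E \right)} M{\left(-3 \right)}\right) \left(-47\right) = \left(-5 + \frac{-4 - 5}{2 \left(-5\right)} \left(-4\right)\right) \left(-47\right) = \left(-5 + \frac{1}{2} \left(- \frac{1}{5}\right) \left(-9\right) \left(-4\right)\right) \left(-47\right) = \left(-5 + \frac{9}{10} \left(-4\right)\right) \left(-47\right) = \left(-5 - \frac{18}{5}\right) \left(-47\right) = \left(- \frac{43}{5}\right) \left(-47\right) = \frac{2021}{5}$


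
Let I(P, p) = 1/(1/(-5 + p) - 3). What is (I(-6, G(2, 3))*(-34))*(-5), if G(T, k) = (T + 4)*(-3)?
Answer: -391/7 ≈ -55.857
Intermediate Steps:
G(T, k) = -12 - 3*T (G(T, k) = (4 + T)*(-3) = -12 - 3*T)
I(P, p) = 1/(-3 + 1/(-5 + p))
(I(-6, G(2, 3))*(-34))*(-5) = (((5 - (-12 - 3*2))/(-16 + 3*(-12 - 3*2)))*(-34))*(-5) = (((5 - (-12 - 6))/(-16 + 3*(-12 - 6)))*(-34))*(-5) = (((5 - 1*(-18))/(-16 + 3*(-18)))*(-34))*(-5) = (((5 + 18)/(-16 - 54))*(-34))*(-5) = ((23/(-70))*(-34))*(-5) = (-1/70*23*(-34))*(-5) = -23/70*(-34)*(-5) = (391/35)*(-5) = -391/7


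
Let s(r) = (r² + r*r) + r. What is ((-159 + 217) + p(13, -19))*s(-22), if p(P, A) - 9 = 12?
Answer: 74734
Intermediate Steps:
p(P, A) = 21 (p(P, A) = 9 + 12 = 21)
s(r) = r + 2*r² (s(r) = (r² + r²) + r = 2*r² + r = r + 2*r²)
((-159 + 217) + p(13, -19))*s(-22) = ((-159 + 217) + 21)*(-22*(1 + 2*(-22))) = (58 + 21)*(-22*(1 - 44)) = 79*(-22*(-43)) = 79*946 = 74734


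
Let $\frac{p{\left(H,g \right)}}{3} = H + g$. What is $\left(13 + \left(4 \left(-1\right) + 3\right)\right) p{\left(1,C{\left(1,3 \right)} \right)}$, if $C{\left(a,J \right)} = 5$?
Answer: $216$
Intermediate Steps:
$p{\left(H,g \right)} = 3 H + 3 g$ ($p{\left(H,g \right)} = 3 \left(H + g\right) = 3 H + 3 g$)
$\left(13 + \left(4 \left(-1\right) + 3\right)\right) p{\left(1,C{\left(1,3 \right)} \right)} = \left(13 + \left(4 \left(-1\right) + 3\right)\right) \left(3 \cdot 1 + 3 \cdot 5\right) = \left(13 + \left(-4 + 3\right)\right) \left(3 + 15\right) = \left(13 - 1\right) 18 = 12 \cdot 18 = 216$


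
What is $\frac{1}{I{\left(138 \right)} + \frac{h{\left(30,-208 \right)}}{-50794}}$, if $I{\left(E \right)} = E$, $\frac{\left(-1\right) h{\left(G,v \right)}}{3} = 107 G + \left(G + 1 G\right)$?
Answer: $\frac{233}{32199} \approx 0.0072362$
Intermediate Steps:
$h{\left(G,v \right)} = - 327 G$ ($h{\left(G,v \right)} = - 3 \left(107 G + \left(G + 1 G\right)\right) = - 3 \left(107 G + \left(G + G\right)\right) = - 3 \left(107 G + 2 G\right) = - 3 \cdot 109 G = - 327 G$)
$\frac{1}{I{\left(138 \right)} + \frac{h{\left(30,-208 \right)}}{-50794}} = \frac{1}{138 + \frac{\left(-327\right) 30}{-50794}} = \frac{1}{138 - - \frac{45}{233}} = \frac{1}{138 + \frac{45}{233}} = \frac{1}{\frac{32199}{233}} = \frac{233}{32199}$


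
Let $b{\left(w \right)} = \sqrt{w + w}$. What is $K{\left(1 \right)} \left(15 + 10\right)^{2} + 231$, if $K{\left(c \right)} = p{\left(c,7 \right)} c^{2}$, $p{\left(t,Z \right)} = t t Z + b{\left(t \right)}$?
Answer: $4606 + 625 \sqrt{2} \approx 5489.9$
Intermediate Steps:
$b{\left(w \right)} = \sqrt{2} \sqrt{w}$ ($b{\left(w \right)} = \sqrt{2 w} = \sqrt{2} \sqrt{w}$)
$p{\left(t,Z \right)} = Z t^{2} + \sqrt{2} \sqrt{t}$ ($p{\left(t,Z \right)} = t t Z + \sqrt{2} \sqrt{t} = t^{2} Z + \sqrt{2} \sqrt{t} = Z t^{2} + \sqrt{2} \sqrt{t}$)
$K{\left(c \right)} = c^{2} \left(7 c^{2} + \sqrt{2} \sqrt{c}\right)$ ($K{\left(c \right)} = \left(7 c^{2} + \sqrt{2} \sqrt{c}\right) c^{2} = c^{2} \left(7 c^{2} + \sqrt{2} \sqrt{c}\right)$)
$K{\left(1 \right)} \left(15 + 10\right)^{2} + 231 = \left(7 \cdot 1^{4} + \sqrt{2} \cdot 1^{\frac{5}{2}}\right) \left(15 + 10\right)^{2} + 231 = \left(7 \cdot 1 + \sqrt{2} \cdot 1\right) 25^{2} + 231 = \left(7 + \sqrt{2}\right) 625 + 231 = \left(4375 + 625 \sqrt{2}\right) + 231 = 4606 + 625 \sqrt{2}$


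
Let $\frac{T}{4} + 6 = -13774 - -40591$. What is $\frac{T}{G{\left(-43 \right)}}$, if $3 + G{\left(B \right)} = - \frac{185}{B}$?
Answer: $\frac{1152873}{14} \approx 82348.0$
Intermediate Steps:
$G{\left(B \right)} = -3 - \frac{185}{B}$
$T = 107244$ ($T = -24 + 4 \left(-13774 - -40591\right) = -24 + 4 \left(-13774 + 40591\right) = -24 + 4 \cdot 26817 = -24 + 107268 = 107244$)
$\frac{T}{G{\left(-43 \right)}} = \frac{107244}{-3 - \frac{185}{-43}} = \frac{107244}{-3 - - \frac{185}{43}} = \frac{107244}{-3 + \frac{185}{43}} = \frac{107244}{\frac{56}{43}} = 107244 \cdot \frac{43}{56} = \frac{1152873}{14}$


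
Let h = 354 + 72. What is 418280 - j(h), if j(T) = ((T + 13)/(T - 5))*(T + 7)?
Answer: 175905793/421 ≈ 4.1783e+5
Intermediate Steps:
h = 426
j(T) = (7 + T)*(13 + T)/(-5 + T) (j(T) = ((13 + T)/(-5 + T))*(7 + T) = (7 + T)*(13 + T)/(-5 + T))
418280 - j(h) = 418280 - (91 + 426**2 + 20*426)/(-5 + 426) = 418280 - (91 + 181476 + 8520)/421 = 418280 - 190087/421 = 175905793/421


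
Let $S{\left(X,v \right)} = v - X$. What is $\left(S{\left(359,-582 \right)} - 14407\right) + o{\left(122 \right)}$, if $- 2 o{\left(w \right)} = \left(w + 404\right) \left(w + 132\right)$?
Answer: $-82150$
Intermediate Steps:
$o{\left(w \right)} = - \frac{\left(132 + w\right) \left(404 + w\right)}{2}$ ($o{\left(w \right)} = - \frac{\left(w + 404\right) \left(w + 132\right)}{2} = - \frac{\left(404 + w\right) \left(132 + w\right)}{2} = - \frac{\left(132 + w\right) \left(404 + w\right)}{2}$)
$\left(S{\left(359,-582 \right)} - 14407\right) + o{\left(122 \right)} = \left(\left(-582 - 359\right) - 14407\right) - \left(59360 + 7442\right) = \left(\left(-582 - 359\right) - 14407\right) - 66802 = \left(-941 - 14407\right) - 66802 = -15348 - 66802 = -82150$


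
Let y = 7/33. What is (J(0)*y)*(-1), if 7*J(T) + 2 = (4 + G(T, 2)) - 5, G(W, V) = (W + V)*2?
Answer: -1/33 ≈ -0.030303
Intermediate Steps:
y = 7/33 (y = 7*(1/33) = 7/33 ≈ 0.21212)
G(W, V) = 2*V + 2*W (G(W, V) = (V + W)*2 = 2*V + 2*W)
J(T) = ⅐ + 2*T/7 (J(T) = -2/7 + ((4 + (2*2 + 2*T)) - 5)/7 = -2/7 + ((4 + (4 + 2*T)) - 5)/7 = -2/7 + ((8 + 2*T) - 5)/7 = -2/7 + (3 + 2*T)/7 = -2/7 + (3/7 + 2*T/7) = ⅐ + 2*T/7)
(J(0)*y)*(-1) = ((⅐ + (2/7)*0)*(7/33))*(-1) = ((⅐ + 0)*(7/33))*(-1) = ((⅐)*(7/33))*(-1) = (1/33)*(-1) = -1/33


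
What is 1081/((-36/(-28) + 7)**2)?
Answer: 52969/3364 ≈ 15.746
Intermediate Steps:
1081/((-36/(-28) + 7)**2) = 1081/((-36*(-1/28) + 7)**2) = 1081/((9/7 + 7)**2) = 1081/((58/7)**2) = 1081/(3364/49) = 1081*(49/3364) = 52969/3364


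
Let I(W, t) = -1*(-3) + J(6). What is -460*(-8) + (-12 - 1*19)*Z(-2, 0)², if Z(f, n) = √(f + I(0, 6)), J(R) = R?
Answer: 3463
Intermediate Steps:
I(W, t) = 9 (I(W, t) = -1*(-3) + 6 = 3 + 6 = 9)
Z(f, n) = √(9 + f) (Z(f, n) = √(f + 9) = √(9 + f))
-460*(-8) + (-12 - 1*19)*Z(-2, 0)² = -460*(-8) + (-12 - 1*19)*(√(9 - 2))² = -46*(-80) + (-12 - 19)*(√7)² = 3680 - 31*7 = 3680 - 217 = 3463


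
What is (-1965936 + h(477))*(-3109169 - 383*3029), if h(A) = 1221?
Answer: 8387910596340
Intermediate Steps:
(-1965936 + h(477))*(-3109169 - 383*3029) = (-1965936 + 1221)*(-3109169 - 383*3029) = -1964715*(-3109169 - 1160107) = -1964715*(-4269276) = 8387910596340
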